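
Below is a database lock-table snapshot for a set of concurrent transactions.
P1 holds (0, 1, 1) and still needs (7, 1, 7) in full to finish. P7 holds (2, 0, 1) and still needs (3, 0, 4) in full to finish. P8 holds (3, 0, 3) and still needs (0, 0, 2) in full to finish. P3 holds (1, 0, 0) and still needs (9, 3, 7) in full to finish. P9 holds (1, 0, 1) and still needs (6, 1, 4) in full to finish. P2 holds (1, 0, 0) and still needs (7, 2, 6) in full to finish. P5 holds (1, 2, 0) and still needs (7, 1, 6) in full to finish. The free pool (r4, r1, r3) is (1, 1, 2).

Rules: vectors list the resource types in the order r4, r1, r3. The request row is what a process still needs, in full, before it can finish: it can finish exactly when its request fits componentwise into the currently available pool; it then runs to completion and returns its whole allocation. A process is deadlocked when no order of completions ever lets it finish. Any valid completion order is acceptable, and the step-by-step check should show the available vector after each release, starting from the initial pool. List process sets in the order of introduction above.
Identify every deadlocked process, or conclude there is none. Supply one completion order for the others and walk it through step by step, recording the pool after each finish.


The deadlocked set is empty.
Key observation: P8 can run right away; the returned allocation unlocks the remaining processes in turn.
The rest can finish in the order P8, P7, P9, P5, P1, P2, P3. Verifying each step:
  pool = (1, 1, 2)
  P8 needs (0, 0, 2) <= (1, 1, 2) -> finishes; pool += (3, 0, 3) = (4, 1, 5)
  P7 needs (3, 0, 4) <= (4, 1, 5) -> finishes; pool += (2, 0, 1) = (6, 1, 6)
  P9 needs (6, 1, 4) <= (6, 1, 6) -> finishes; pool += (1, 0, 1) = (7, 1, 7)
  P5 needs (7, 1, 6) <= (7, 1, 7) -> finishes; pool += (1, 2, 0) = (8, 3, 7)
  P1 needs (7, 1, 7) <= (8, 3, 7) -> finishes; pool += (0, 1, 1) = (8, 4, 8)
  P2 needs (7, 2, 6) <= (8, 4, 8) -> finishes; pool += (1, 0, 0) = (9, 4, 8)
  P3 needs (9, 3, 7) <= (9, 4, 8) -> finishes; pool += (1, 0, 0) = (10, 4, 8)


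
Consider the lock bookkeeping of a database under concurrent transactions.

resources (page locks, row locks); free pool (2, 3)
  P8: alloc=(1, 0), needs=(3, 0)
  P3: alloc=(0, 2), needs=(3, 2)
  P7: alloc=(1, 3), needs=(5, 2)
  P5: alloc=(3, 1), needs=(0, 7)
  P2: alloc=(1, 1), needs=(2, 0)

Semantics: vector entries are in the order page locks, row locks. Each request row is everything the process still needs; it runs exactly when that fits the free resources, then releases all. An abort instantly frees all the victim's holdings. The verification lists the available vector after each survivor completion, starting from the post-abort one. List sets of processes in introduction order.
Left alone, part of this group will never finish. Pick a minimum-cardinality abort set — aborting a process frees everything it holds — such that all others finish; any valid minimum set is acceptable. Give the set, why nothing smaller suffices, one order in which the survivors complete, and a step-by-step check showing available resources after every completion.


The answer: abort P7.
Key observation: aborting P7 returns (1, 3), and P5 — hopeless before — runs at step 2 with the returned capacity in the pool.
Why nothing smaller works: aborting no one leaves the state deadlocked as given.
One survivor order: P3, P5, P2, P8. Verifying each step (post-abort pool first):
  pool = (3, 6)
  run P3 (needs (3, 2), free (3, 6)); after release of (0, 2) the pool is (3, 8)
  run P5 (needs (0, 7), free (3, 8)); after release of (3, 1) the pool is (6, 9)
  run P2 (needs (2, 0), free (6, 9)); after release of (1, 1) the pool is (7, 10)
  run P8 (needs (3, 0), free (7, 10)); after release of (1, 0) the pool is (8, 10)


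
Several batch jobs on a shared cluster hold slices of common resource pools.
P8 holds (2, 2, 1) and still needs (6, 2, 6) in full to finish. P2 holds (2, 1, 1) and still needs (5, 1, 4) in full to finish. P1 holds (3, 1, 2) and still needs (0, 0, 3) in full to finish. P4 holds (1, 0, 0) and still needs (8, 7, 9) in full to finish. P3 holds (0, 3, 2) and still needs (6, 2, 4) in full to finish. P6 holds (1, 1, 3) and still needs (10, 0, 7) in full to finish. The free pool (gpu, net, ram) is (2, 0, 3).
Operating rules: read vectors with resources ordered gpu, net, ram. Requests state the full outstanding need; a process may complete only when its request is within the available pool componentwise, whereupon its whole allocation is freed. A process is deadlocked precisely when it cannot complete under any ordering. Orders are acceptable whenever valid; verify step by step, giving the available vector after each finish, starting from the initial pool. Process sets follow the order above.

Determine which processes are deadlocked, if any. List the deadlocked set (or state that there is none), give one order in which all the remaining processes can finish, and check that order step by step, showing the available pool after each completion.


Nothing here is deadlocked.
Key observation: there is always a runnable process — P1 first — so the state unwinds completely.
One completion order for the rest: P1, P2, P8, P3, P4, P6. Step-by-step check:
  pool = (2, 0, 3)
  P1 needs (0, 0, 3) <= (2, 0, 3) -> finishes; pool += (3, 1, 2) = (5, 1, 5)
  P2 needs (5, 1, 4) <= (5, 1, 5) -> finishes; pool += (2, 1, 1) = (7, 2, 6)
  P8 needs (6, 2, 6) <= (7, 2, 6) -> finishes; pool += (2, 2, 1) = (9, 4, 7)
  P3 needs (6, 2, 4) <= (9, 4, 7) -> finishes; pool += (0, 3, 2) = (9, 7, 9)
  P4 needs (8, 7, 9) <= (9, 7, 9) -> finishes; pool += (1, 0, 0) = (10, 7, 9)
  P6 needs (10, 0, 7) <= (10, 7, 9) -> finishes; pool += (1, 1, 3) = (11, 8, 12)


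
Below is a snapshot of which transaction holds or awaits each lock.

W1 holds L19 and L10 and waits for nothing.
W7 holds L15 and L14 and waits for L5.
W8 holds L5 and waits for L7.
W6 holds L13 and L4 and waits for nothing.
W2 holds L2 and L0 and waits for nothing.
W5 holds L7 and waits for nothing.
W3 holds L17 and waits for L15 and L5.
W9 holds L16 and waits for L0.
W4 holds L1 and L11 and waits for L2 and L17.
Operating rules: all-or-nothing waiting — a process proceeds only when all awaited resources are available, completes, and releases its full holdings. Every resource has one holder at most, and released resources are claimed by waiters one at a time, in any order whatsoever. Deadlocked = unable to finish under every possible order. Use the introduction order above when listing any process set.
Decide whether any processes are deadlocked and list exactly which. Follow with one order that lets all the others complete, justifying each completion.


The deadlocked set is empty.
Key observation: the waits form no ring: some process can always run, and its releases unblock the others one by one.
The rest can finish in the order W5, W2, W8, W1, W7, W3, W6, W9, W4.
Verifying each step:
  run W5 (it waits on nothing); releases L7
  run W2 (it waits on nothing); releases L2 and L0
  W8: everything it awaited (L7) is free; runs, freeing L5
  run W1 (it waits on nothing); releases L19 and L10
  W7: everything it awaited (L5) is free; runs, freeing L15 and L14
  W3: everything it awaited (L15 and L5) is free; runs, freeing L17
  run W6 (it waits on nothing); releases L13 and L4
  W9: everything it awaited (L0) is free; runs, freeing L16
  W4: everything it awaited (L2 and L17) is free; runs, freeing L1 and L11


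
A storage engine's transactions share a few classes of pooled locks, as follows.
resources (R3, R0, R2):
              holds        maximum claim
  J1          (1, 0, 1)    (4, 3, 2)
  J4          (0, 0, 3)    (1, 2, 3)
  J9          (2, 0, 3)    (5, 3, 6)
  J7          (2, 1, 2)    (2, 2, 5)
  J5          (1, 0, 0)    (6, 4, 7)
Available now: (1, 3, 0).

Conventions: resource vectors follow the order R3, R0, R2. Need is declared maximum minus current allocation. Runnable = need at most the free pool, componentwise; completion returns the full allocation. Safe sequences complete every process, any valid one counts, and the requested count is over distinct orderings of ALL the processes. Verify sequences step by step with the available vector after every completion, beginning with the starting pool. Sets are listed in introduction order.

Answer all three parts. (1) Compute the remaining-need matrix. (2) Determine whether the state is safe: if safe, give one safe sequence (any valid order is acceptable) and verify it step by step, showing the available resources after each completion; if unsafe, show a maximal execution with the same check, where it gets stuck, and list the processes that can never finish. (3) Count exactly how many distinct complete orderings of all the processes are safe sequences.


(1) Remaining need (order R3, R0, R2):
  J1: (3, 3, 1)
  J4: (1, 2, 0)
  J9: (3, 3, 3)
  J7: (0, 1, 3)
  J5: (5, 4, 7)
(2) SAFE. One safe sequence: J4, J7, J9, J1, J5.
Key observation: J4 is the earliest step where a requested resource binds exactly: need (1, 2, 0), pool (1, 3, 0) at its turn.
Step-by-step check:
  pool = (1, 3, 0)
  run J4 (needs (1, 2, 0), free (1, 3, 0)); after release of (0, 0, 3) the pool is (1, 3, 3)
  run J7 (needs (0, 1, 3), free (1, 3, 3)); after release of (2, 1, 2) the pool is (3, 4, 5)
  run J9 (needs (3, 3, 3), free (3, 4, 5)); after release of (2, 0, 3) the pool is (5, 4, 8)
  run J1 (needs (3, 3, 1), free (5, 4, 8)); after release of (1, 0, 1) the pool is (6, 4, 9)
  run J5 (needs (5, 4, 7), free (6, 4, 9)); after release of (1, 0, 0) the pool is (7, 4, 9)
(3) Exactly 3 of the possible complete orderings are safe sequences.


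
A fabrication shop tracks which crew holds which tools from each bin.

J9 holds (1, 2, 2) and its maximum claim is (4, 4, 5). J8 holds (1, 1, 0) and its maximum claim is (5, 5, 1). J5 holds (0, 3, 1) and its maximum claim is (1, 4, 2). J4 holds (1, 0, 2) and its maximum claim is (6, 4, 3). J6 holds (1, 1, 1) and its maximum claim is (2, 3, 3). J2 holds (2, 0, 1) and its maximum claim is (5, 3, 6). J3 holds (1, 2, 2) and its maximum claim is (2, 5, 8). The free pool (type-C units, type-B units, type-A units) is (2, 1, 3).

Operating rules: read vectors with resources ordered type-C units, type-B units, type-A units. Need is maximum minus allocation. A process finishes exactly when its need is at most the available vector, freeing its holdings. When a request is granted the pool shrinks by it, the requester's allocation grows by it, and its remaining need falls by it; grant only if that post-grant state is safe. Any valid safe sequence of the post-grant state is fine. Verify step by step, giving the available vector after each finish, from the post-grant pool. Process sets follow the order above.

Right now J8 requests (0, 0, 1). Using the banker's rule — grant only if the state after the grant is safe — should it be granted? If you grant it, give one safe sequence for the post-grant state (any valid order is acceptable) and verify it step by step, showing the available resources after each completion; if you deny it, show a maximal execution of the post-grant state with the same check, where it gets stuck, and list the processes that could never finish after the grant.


GRANT. The post-grant state is safe; one safe sequence: J5, J6, J9, J2, J4, J8, J3.
Key observation: the grant leaves (2, 1, 2) free — enough for J5, whose release restarts the cascade.
Step-by-step check of the post-grant state:
  pool = (2, 1, 2)
  J5: need (1, 1, 1) fits (2, 1, 2); releases (0, 3, 1), pool now (2, 4, 3)
  J6: need (1, 2, 2) fits (2, 4, 3); releases (1, 1, 1), pool now (3, 5, 4)
  J9: need (3, 2, 3) fits (3, 5, 4); releases (1, 2, 2), pool now (4, 7, 6)
  J2: need (3, 3, 5) fits (4, 7, 6); releases (2, 0, 1), pool now (6, 7, 7)
  J4: need (5, 4, 1) fits (6, 7, 7); releases (1, 0, 2), pool now (7, 7, 9)
  J8: need (4, 4, 0) fits (7, 7, 9); releases (1, 1, 1), pool now (8, 8, 10)
  J3: need (1, 3, 6) fits (8, 8, 10); releases (1, 2, 2), pool now (9, 10, 12)


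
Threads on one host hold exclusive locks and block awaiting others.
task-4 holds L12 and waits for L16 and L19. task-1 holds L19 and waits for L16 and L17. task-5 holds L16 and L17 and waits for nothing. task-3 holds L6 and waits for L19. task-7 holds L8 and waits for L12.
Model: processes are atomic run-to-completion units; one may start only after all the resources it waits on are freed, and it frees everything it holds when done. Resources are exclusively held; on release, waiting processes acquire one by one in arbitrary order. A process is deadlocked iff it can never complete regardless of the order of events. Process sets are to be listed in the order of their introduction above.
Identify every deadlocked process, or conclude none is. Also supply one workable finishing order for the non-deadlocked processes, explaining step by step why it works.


The deadlocked set is empty.
Key observation: although several processes wait, no cycle exists — each chain bottoms out at a free runner.
One completion order for the rest: task-5, task-1, task-3, task-4, task-7.
Step-by-step check:
  task-5: no waits; runs immediately, freeing L16 and L17
  task-1: everything it awaited (L16 and L17) is free; runs, freeing L19
  task-3: everything it awaited (L19) is free; runs, freeing L6
  task-4: everything it awaited (L16 and L19) is free; runs, freeing L12
  task-7: everything it awaited (L12) is free; runs, freeing L8


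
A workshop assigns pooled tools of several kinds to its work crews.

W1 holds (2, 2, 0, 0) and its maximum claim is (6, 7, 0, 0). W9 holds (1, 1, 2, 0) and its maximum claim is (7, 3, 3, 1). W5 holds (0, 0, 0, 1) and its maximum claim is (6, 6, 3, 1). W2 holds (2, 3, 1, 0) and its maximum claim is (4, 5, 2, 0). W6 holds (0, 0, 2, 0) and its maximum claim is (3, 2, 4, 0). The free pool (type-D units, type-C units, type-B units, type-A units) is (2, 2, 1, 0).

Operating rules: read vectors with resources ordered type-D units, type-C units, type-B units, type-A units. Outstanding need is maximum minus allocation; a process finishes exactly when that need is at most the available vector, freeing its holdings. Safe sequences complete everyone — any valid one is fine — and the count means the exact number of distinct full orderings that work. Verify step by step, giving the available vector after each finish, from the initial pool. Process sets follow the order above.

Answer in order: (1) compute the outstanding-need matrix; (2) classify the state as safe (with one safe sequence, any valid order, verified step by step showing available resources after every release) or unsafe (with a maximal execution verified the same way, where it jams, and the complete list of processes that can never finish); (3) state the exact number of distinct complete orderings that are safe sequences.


(1) Need matrix, components ordered type-D units, type-C units, type-B units, type-A units:
  W1: (4, 5, 0, 0)
  W9: (6, 2, 1, 1)
  W5: (6, 6, 3, 0)
  W2: (2, 2, 1, 0)
  W6: (3, 2, 2, 0)
(2) SAFE — a valid safe sequence is W2, W6, W1, W5, W9.
Key observation: the order's first zero-slack moment is W2 ((2, 2, 1, 0) needed, (2, 2, 1, 0) free — a requested resource with nothing to spare).
Step-by-step check:
  pool = (2, 2, 1, 0)
  W2: need (2, 2, 1, 0) fits (2, 2, 1, 0); releases (2, 3, 1, 0), pool now (4, 5, 2, 0)
  W6: need (3, 2, 2, 0) fits (4, 5, 2, 0); releases (0, 0, 2, 0), pool now (4, 5, 4, 0)
  W1: need (4, 5, 0, 0) fits (4, 5, 4, 0); releases (2, 2, 0, 0), pool now (6, 7, 4, 0)
  W5: need (6, 6, 3, 0) fits (6, 7, 4, 0); releases (0, 0, 0, 1), pool now (6, 7, 4, 1)
  W9: need (6, 2, 1, 1) fits (6, 7, 4, 1); releases (1, 1, 2, 0), pool now (7, 8, 6, 1)
(3) Precisely 2 of the possible complete orderings are safe sequences.


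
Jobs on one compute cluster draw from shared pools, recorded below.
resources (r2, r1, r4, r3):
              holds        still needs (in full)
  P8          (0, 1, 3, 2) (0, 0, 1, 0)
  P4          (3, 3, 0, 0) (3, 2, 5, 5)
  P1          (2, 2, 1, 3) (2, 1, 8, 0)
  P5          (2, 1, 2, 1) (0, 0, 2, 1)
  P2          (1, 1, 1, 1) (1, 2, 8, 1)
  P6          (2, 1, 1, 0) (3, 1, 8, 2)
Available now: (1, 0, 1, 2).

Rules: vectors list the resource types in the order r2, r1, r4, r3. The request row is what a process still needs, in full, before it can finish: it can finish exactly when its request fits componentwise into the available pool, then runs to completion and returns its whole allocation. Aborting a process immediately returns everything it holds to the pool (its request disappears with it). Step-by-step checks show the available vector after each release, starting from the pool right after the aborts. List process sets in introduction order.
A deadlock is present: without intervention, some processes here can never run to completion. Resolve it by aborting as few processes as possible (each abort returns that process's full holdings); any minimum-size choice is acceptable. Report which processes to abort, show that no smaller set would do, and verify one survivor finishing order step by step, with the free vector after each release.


The answer: abort P1 and P2.
Key observation: the deadlocked P6 becomes finishable only because P1 and P2 released (3, 3, 2, 4); it completes at step 3 below.
No one abort is enough; case by case: P8 alone leaves P1 blocked (short on r4); P4 alone leaves P1 blocked (short on r4); P1 alone leaves P2 blocked (short on r4); P5 alone leaves P1 blocked (short on r4); P2 alone leaves P1 blocked (short on r4); P6 alone leaves P1 blocked (short on r4).
Survivors finish in the order: P8, P5, P6, P4. Check, step by step (pool after the aborts first):
  pool = (4, 3, 3, 6)
  P8 needs (0, 0, 1, 0) <= (4, 3, 3, 6) -> finishes; pool += (0, 1, 3, 2) = (4, 4, 6, 8)
  P5 needs (0, 0, 2, 1) <= (4, 4, 6, 8) -> finishes; pool += (2, 1, 2, 1) = (6, 5, 8, 9)
  P6 needs (3, 1, 8, 2) <= (6, 5, 8, 9) -> finishes; pool += (2, 1, 1, 0) = (8, 6, 9, 9)
  P4 needs (3, 2, 5, 5) <= (8, 6, 9, 9) -> finishes; pool += (3, 3, 0, 0) = (11, 9, 9, 9)


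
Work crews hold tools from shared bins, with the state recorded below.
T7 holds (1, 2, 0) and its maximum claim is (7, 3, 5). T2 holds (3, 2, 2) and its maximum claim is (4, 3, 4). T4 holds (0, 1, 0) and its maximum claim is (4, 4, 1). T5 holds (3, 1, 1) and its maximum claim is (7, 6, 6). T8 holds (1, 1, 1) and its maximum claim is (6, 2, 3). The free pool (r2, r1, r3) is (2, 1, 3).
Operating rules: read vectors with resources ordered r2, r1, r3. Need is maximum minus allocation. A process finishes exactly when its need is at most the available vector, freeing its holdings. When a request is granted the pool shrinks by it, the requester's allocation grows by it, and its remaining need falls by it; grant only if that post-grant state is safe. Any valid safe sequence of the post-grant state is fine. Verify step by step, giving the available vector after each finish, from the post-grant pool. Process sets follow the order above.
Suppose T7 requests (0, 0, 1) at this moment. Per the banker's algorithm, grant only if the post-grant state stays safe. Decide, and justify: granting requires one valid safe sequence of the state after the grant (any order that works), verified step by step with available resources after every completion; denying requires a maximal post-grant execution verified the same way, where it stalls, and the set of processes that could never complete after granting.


GRANT — the state after the grant stays safe, e.g. via T2, T4, T8, T5, T7.
Key observation: with (2, 1, 2) left after the transfer, T2 can run at once — the state stays safe.
Check on the post-grant state, step by step:
  pool = (2, 1, 2)
  T2: need (1, 1, 2) fits (2, 1, 2); releases (3, 2, 2), pool now (5, 3, 4)
  T4: need (4, 3, 1) fits (5, 3, 4); releases (0, 1, 0), pool now (5, 4, 4)
  T8: need (5, 1, 2) fits (5, 4, 4); releases (1, 1, 1), pool now (6, 5, 5)
  T5: need (4, 5, 5) fits (6, 5, 5); releases (3, 1, 1), pool now (9, 6, 6)
  T7: need (6, 1, 4) fits (9, 6, 6); releases (1, 2, 1), pool now (10, 8, 7)


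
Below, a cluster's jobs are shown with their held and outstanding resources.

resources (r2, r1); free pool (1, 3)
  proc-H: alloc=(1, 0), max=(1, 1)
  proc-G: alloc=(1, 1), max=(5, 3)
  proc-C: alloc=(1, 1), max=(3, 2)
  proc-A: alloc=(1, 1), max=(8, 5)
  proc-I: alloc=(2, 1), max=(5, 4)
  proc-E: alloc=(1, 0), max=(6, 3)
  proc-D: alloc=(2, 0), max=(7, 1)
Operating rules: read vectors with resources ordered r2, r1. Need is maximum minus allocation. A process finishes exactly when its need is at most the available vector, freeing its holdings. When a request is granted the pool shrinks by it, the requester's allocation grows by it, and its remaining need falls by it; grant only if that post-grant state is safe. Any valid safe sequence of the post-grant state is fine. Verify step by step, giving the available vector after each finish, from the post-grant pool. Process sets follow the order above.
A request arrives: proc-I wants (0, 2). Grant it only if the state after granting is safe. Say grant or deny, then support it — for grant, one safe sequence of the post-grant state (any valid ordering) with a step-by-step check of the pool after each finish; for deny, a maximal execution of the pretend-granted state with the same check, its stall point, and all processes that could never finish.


GRANT — the state after the grant stays safe, e.g. via proc-H, proc-C, proc-I, proc-D, proc-A, proc-G, proc-E.
Key observation: with (1, 1) left after the transfer, proc-H can run at once — the state stays safe.
Check on the post-grant state, step by step:
  pool = (1, 1)
  proc-H needs (0, 1) <= (1, 1) -> finishes; pool += (1, 0) = (2, 1)
  proc-C needs (2, 1) <= (2, 1) -> finishes; pool += (1, 1) = (3, 2)
  proc-I needs (3, 1) <= (3, 2) -> finishes; pool += (2, 3) = (5, 5)
  proc-D needs (5, 1) <= (5, 5) -> finishes; pool += (2, 0) = (7, 5)
  proc-A needs (7, 4) <= (7, 5) -> finishes; pool += (1, 1) = (8, 6)
  proc-G needs (4, 2) <= (8, 6) -> finishes; pool += (1, 1) = (9, 7)
  proc-E needs (5, 3) <= (9, 7) -> finishes; pool += (1, 0) = (10, 7)


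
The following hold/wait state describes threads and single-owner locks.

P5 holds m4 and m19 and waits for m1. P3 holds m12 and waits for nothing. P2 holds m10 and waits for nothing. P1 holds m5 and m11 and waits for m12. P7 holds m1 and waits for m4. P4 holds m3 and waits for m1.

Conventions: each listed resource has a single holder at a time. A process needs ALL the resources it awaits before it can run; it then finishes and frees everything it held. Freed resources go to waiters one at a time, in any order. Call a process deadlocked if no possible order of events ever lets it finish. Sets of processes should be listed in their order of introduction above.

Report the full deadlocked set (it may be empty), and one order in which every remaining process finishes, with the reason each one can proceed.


Deadlocked: P5, P7 and P4.
Key observation: P5 -> P7 -> P5 is a circular wait — nothing in it can go first; P4 waits into the deadlock from upstream.
The rest can finish in the order P3, P2, P1.
Verifying each step:
  P3: no waits; runs immediately, freeing m12
  P2: no waits; runs immediately, freeing m10
  P1: everything it awaited (m12) is free; runs, freeing m5 and m11


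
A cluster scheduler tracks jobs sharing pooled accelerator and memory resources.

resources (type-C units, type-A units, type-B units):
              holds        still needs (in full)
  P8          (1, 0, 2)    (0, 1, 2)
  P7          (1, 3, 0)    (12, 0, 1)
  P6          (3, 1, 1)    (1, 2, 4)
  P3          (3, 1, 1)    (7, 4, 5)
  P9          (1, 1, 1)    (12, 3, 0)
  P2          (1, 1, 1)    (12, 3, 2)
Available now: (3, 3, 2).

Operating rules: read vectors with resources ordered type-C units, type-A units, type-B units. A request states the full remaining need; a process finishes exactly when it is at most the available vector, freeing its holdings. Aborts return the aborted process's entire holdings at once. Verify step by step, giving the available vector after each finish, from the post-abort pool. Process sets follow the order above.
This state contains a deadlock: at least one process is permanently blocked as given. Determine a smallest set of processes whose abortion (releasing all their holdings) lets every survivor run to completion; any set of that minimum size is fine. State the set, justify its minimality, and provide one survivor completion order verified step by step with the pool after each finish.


The answer: abort P9 and P2.
Key observation: P7 had no path to completion before; after the abort of P9 and P2 ((2, 2, 2) returned), step 4 is where it fits.
Why nothing smaller works — every single abort fails: P8 alone leaves P7 blocked (short on type-C units); P7 alone leaves P9 blocked (short on type-C units); P6 alone leaves P7 blocked (short on type-C units); P3 alone leaves P7 blocked (short on type-C units); P9 alone leaves P7 blocked (short on type-C units); P2 alone leaves P7 blocked (short on type-C units).
The survivors complete as P8, P6, P3, P7. Step-by-step check (starting from the post-abort pool):
  pool = (5, 5, 4)
  P8 needs (0, 1, 2) <= (5, 5, 4) -> finishes; pool += (1, 0, 2) = (6, 5, 6)
  P6 needs (1, 2, 4) <= (6, 5, 6) -> finishes; pool += (3, 1, 1) = (9, 6, 7)
  P3 needs (7, 4, 5) <= (9, 6, 7) -> finishes; pool += (3, 1, 1) = (12, 7, 8)
  P7 needs (12, 0, 1) <= (12, 7, 8) -> finishes; pool += (1, 3, 0) = (13, 10, 8)


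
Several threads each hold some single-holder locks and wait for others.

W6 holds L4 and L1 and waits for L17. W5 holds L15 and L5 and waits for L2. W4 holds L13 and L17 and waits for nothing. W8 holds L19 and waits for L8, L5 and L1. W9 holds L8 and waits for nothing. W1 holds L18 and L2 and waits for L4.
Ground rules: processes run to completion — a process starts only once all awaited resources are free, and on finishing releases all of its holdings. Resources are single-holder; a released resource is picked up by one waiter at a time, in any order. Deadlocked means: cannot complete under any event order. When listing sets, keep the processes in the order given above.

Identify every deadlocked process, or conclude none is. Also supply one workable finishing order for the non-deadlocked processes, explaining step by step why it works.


No process is deadlocked.
Key observation: the wait relation is loop-free; peeling off processes with no waits unwinds the whole state.
A valid finishing order for the others: W4, W6, W1, W5, W9, W8.
Check, step by step:
  run W4 (it waits on nothing); releases L13 and L17
  W6 waits on L17 — all released -> runs and releases L4 and L1
  W1 waits on L4 — all released -> runs and releases L18 and L2
  W5 waits on L2 — all released -> runs and releases L15 and L5
  run W9 (it waits on nothing); releases L8
  W8 waits on L8, L5 and L1 — all released -> runs and releases L19


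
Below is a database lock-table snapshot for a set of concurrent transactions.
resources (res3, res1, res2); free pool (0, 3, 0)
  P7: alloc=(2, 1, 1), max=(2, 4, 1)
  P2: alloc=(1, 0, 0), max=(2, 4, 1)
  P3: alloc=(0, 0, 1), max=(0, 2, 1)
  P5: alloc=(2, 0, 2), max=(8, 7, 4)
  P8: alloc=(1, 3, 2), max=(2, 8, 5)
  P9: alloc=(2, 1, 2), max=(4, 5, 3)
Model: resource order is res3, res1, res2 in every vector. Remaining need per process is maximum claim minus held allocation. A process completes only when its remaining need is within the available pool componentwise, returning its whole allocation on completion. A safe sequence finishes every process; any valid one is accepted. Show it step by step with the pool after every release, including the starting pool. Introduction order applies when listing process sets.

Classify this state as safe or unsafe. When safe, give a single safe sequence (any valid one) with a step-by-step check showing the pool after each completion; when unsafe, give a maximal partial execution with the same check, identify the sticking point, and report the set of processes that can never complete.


SAFE, for example via the order P7, P3, P9, P8, P2, P5.
Key observation: P7 is the earliest step where a requested resource binds exactly: need (0, 3, 0), pool (0, 3, 0) at its turn.
Walking it through:
  pool = (0, 3, 0)
  P7: need (0, 3, 0) fits (0, 3, 0); releases (2, 1, 1), pool now (2, 4, 1)
  P3: need (0, 2, 0) fits (2, 4, 1); releases (0, 0, 1), pool now (2, 4, 2)
  P9: need (2, 4, 1) fits (2, 4, 2); releases (2, 1, 2), pool now (4, 5, 4)
  P8: need (1, 5, 3) fits (4, 5, 4); releases (1, 3, 2), pool now (5, 8, 6)
  P2: need (1, 4, 1) fits (5, 8, 6); releases (1, 0, 0), pool now (6, 8, 6)
  P5: need (6, 7, 2) fits (6, 8, 6); releases (2, 0, 2), pool now (8, 8, 8)


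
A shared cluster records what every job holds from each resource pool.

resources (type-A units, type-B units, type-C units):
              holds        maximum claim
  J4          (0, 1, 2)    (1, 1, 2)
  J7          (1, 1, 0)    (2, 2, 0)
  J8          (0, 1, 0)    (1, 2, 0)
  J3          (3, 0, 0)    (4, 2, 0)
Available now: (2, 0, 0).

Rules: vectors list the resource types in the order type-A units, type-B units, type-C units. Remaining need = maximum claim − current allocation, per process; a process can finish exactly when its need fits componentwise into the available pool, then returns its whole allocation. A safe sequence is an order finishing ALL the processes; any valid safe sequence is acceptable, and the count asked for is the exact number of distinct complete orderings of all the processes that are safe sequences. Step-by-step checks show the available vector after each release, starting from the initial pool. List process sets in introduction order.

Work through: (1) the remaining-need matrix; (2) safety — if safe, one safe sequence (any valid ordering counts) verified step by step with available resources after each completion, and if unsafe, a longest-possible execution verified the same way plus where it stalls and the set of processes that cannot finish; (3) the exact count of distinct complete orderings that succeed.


(1) Remaining need (order type-A units, type-B units, type-C units):
  J4: (1, 0, 0)
  J7: (1, 1, 0)
  J8: (1, 1, 0)
  J3: (1, 2, 0)
(2) SAFE. One safe sequence: J4, J7, J8, J3.
Key observation: J7 marks the first exact bind of the order: its need (1, 1, 0) fits the free (2, 1, 2) with zero slack on a requested resource.
Walking it through:
  pool = (2, 0, 0)
  run J4 (needs (1, 0, 0), free (2, 0, 0)); after release of (0, 1, 2) the pool is (2, 1, 2)
  run J7 (needs (1, 1, 0), free (2, 1, 2)); after release of (1, 1, 0) the pool is (3, 2, 2)
  run J8 (needs (1, 1, 0), free (3, 2, 2)); after release of (0, 1, 0) the pool is (3, 3, 2)
  run J3 (needs (1, 2, 0), free (3, 3, 2)); after release of (3, 0, 0) the pool is (6, 3, 2)
(3) Precisely 4 of the possible complete orderings are safe sequences.


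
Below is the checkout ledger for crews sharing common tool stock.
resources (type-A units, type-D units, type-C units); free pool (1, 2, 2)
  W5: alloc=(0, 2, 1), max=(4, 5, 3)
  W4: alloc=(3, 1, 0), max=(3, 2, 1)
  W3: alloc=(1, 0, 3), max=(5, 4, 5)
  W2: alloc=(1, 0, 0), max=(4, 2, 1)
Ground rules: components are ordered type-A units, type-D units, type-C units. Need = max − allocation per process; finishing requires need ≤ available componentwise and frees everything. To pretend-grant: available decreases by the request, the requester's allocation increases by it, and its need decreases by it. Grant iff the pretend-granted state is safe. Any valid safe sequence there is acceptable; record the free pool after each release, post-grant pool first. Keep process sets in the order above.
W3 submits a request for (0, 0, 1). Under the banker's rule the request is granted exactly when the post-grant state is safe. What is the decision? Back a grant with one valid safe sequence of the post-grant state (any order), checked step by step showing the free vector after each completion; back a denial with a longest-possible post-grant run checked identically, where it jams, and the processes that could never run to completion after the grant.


DENY: after the grant no complete ordering would exist.
Key observation: after W4, W2 the pool peaks at (5, 3, 1), and each blocked process is short somewhere: W5 on type-C units; W3 on type-D units.
After a pretend grant, a maximal execution: W4, W2 — then nothing else fits. Verifying each step:
  pool = (1, 2, 1)
  W4 needs (0, 1, 1) <= (1, 2, 1) -> finishes; pool += (3, 1, 0) = (4, 3, 1)
  W2 needs (3, 2, 1) <= (4, 3, 1) -> finishes; pool += (1, 0, 0) = (5, 3, 1)
  W5 still needs (4, 3, 2) but only (5, 3, 1) is free — short on type-C units
  W3 still needs (4, 4, 1) but only (5, 3, 1) is free — short on type-D units
Post-grant, the permanently blocked set is W5 and W3.


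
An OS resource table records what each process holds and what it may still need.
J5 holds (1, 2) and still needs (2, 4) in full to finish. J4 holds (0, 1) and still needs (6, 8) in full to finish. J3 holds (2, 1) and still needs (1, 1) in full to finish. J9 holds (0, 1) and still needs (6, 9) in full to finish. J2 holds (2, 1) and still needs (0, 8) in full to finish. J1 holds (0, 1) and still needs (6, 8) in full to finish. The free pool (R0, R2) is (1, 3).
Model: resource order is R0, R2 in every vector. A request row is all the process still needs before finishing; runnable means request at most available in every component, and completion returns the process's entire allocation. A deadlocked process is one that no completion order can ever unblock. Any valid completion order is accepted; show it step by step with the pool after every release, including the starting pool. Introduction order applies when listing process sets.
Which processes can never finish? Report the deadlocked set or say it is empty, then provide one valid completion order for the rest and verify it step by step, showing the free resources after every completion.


Deadlocked set: J4, J9, J2 and J1.
Key observation: J3, J5 can finish, but then (4, 6) is all there is, and the blocked group's R2 demands exceed it.
A valid finishing order for the others: J3, J5. Walking it through:
  pool = (1, 3)
  run J3 (needs (1, 1), free (1, 3)); after release of (2, 1) the pool is (3, 4)
  run J5 (needs (2, 4), free (3, 4)); after release of (1, 2) the pool is (4, 6)
The blocked processes can never fit:
  J4 still needs (6, 8) but only (4, 6) is free — short on R0 and R2
  J9 still needs (6, 9) but only (4, 6) is free — short on R0 and R2
  J2 still needs (0, 8) but only (4, 6) is free — short on R2
  J1 still needs (6, 8) but only (4, 6) is free — short on R0 and R2


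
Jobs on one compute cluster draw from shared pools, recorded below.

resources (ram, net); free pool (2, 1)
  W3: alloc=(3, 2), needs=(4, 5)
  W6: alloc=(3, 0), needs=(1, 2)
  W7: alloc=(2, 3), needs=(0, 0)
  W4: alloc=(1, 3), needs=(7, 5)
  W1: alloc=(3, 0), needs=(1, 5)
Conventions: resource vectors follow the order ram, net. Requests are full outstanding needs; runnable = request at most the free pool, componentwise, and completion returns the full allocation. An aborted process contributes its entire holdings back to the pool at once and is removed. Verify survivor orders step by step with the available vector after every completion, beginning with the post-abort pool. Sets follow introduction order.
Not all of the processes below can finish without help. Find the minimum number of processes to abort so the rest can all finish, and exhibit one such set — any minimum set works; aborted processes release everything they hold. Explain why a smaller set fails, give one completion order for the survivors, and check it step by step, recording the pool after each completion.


Abort W3.
Key observation: no ordering could ever have run W1 before the abort of W3; with (3, 2) back in the pool it fits at step 3.
Why nothing smaller works: aborting no one leaves the state deadlocked as given.
Survivors finish in the order: W6, W7, W1, W4. Verifying each step (pool after the aborts first):
  pool = (5, 3)
  W6: need (1, 2) fits (5, 3); releases (3, 0), pool now (8, 3)
  W7: need (0, 0) fits (8, 3); releases (2, 3), pool now (10, 6)
  W1: need (1, 5) fits (10, 6); releases (3, 0), pool now (13, 6)
  W4: need (7, 5) fits (13, 6); releases (1, 3), pool now (14, 9)


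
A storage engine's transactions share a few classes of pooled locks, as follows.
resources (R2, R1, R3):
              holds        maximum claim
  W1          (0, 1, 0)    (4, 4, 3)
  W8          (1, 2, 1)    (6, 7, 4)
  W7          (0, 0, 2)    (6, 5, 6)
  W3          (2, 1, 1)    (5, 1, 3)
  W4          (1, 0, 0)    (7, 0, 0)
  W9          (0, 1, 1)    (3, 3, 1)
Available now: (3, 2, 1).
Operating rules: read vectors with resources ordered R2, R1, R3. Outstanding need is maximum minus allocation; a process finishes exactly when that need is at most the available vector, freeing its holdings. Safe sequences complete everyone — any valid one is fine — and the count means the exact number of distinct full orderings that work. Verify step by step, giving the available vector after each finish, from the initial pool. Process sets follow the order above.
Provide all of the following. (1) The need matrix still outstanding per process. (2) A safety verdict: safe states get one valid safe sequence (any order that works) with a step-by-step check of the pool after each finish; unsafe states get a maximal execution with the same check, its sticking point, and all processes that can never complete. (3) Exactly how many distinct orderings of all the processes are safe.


(1) Need matrix, components ordered R2, R1, R3:
  W1: (4, 3, 3)
  W8: (5, 5, 3)
  W7: (6, 5, 4)
  W3: (3, 0, 2)
  W4: (6, 0, 0)
  W9: (3, 2, 0)
(2) The state is SAFE; one workable sequence: W9, W3, W1, W8, W4, W7.
Key observation: W9 marks the first exact bind of the order: its need (3, 2, 0) fits the free (3, 2, 1) with zero slack on a requested resource.
Verifying each step:
  pool = (3, 2, 1)
  W9 needs (3, 2, 0) <= (3, 2, 1) -> finishes; pool += (0, 1, 1) = (3, 3, 2)
  W3 needs (3, 0, 2) <= (3, 3, 2) -> finishes; pool += (2, 1, 1) = (5, 4, 3)
  W1 needs (4, 3, 3) <= (5, 4, 3) -> finishes; pool += (0, 1, 0) = (5, 5, 3)
  W8 needs (5, 5, 3) <= (5, 5, 3) -> finishes; pool += (1, 2, 1) = (6, 7, 4)
  W4 needs (6, 0, 0) <= (6, 7, 4) -> finishes; pool += (1, 0, 0) = (7, 7, 4)
  W7 needs (6, 5, 4) <= (7, 7, 4) -> finishes; pool += (0, 0, 2) = (7, 7, 6)
(3) Exactly 2 of the possible complete orderings are safe sequences.


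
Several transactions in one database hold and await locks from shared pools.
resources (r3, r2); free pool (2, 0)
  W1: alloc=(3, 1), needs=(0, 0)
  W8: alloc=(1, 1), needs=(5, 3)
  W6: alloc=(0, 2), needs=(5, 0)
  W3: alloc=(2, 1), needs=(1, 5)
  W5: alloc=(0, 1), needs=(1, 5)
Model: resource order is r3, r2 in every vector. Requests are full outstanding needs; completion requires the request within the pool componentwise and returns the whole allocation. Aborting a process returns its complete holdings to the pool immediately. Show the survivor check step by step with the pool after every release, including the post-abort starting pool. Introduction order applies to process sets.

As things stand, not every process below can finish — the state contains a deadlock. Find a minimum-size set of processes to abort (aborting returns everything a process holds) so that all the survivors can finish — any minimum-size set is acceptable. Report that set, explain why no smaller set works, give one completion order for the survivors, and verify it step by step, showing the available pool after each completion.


Abort W3.
Key observation: W5 was stuck for good until W3 gave back (2, 1); in the order shown it finishes at step 4.
Minimality: the empty abort set fails — the state is deadlocked as it stands.
Survivors finish in the order: W1, W6, W8, W5. Check, step by step (pool after the aborts first):
  pool = (4, 1)
  W1 needs (0, 0) <= (4, 1) -> finishes; pool += (3, 1) = (7, 2)
  W6 needs (5, 0) <= (7, 2) -> finishes; pool += (0, 2) = (7, 4)
  W8 needs (5, 3) <= (7, 4) -> finishes; pool += (1, 1) = (8, 5)
  W5 needs (1, 5) <= (8, 5) -> finishes; pool += (0, 1) = (8, 6)


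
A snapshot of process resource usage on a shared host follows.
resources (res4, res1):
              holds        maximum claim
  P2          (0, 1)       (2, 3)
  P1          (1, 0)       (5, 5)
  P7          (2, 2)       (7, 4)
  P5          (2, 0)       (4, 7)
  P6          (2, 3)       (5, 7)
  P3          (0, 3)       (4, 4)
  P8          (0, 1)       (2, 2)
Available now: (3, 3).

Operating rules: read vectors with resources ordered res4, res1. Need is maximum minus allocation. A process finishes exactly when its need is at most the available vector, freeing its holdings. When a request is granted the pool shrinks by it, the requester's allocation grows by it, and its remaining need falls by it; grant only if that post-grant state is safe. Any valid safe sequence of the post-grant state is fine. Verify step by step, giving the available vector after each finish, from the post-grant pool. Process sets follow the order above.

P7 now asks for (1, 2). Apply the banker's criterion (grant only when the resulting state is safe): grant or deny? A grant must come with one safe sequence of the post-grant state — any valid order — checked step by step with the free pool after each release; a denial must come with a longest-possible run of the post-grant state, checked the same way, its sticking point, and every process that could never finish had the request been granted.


DENY — the pretend-granted state is unsafe.
Key observation: after P8, P2 the pool peaks at (2, 3), and each blocked process is short somewhere: P1 on res4, res1; P7 on res4; P5 on res1; P6 on res4, res1; P3 on res4.
On the post-grant state, P8, P2 is a maximal run — nothing extends it. Step-by-step check:
  pool = (2, 1)
  P8 needs (2, 1) <= (2, 1) -> finishes; pool += (0, 1) = (2, 2)
  P2 needs (2, 2) <= (2, 2) -> finishes; pool += (0, 1) = (2, 3)
  blocked: P1 wants (4, 5), pool (2, 3) — not enough res4 and res1
  blocked: P7 wants (4, 0), pool (2, 3) — not enough res4
  blocked: P5 wants (2, 7), pool (2, 3) — not enough res1
  blocked: P6 wants (3, 4), pool (2, 3) — not enough res4 and res1
  blocked: P3 wants (4, 1), pool (2, 3) — not enough res4
Had the request been granted, P1, P7, P5, P6 and P3 could never finish.
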